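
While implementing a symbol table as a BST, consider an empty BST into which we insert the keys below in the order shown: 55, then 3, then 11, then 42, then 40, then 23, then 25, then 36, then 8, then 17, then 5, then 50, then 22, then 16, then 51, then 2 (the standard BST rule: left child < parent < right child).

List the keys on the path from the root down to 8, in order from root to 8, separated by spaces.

55: root
3: left child of 55 (depth 1)
11: right child of 3 (depth 2)
42: right child of 11 (depth 3)
40: left child of 42 (depth 4)
23: left child of 40 (depth 5)
25: right child of 23 (depth 6)
36: right child of 25 (depth 7)
8: left child of 11 (depth 3)
17: left child of 23 (depth 6)
5: left child of 8 (depth 4)
50: right child of 42 (depth 4)
22: right child of 17 (depth 7)
16: left child of 17 (depth 7)
51: right child of 50 (depth 5)
2: left child of 3 (depth 2)

55 3 11 8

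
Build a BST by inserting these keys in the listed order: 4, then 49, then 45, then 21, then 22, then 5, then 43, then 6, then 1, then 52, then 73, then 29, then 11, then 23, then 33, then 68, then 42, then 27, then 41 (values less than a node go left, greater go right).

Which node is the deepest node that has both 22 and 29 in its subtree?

4: root
49: right child of 4 (depth 1)
45: left child of 49 (depth 2)
21: left child of 45 (depth 3)
22: right child of 21 (depth 4)
5: left child of 21 (depth 4)
43: right child of 22 (depth 5)
6: right child of 5 (depth 5)
1: left child of 4 (depth 1)
52: right child of 49 (depth 2)
73: right child of 52 (depth 3)
29: left child of 43 (depth 6)
11: right child of 6 (depth 6)
23: left child of 29 (depth 7)
33: right child of 29 (depth 7)
68: left child of 73 (depth 4)
42: right child of 33 (depth 8)
27: right child of 23 (depth 8)
41: left child of 42 (depth 9)

Path to 22: 4 → 49 → 45 → 21 → 22
Path to 29: 4 → 49 → 45 → 21 → 22 → 43 → 29
22 lies on both paths and is an ancestor of the other node.

22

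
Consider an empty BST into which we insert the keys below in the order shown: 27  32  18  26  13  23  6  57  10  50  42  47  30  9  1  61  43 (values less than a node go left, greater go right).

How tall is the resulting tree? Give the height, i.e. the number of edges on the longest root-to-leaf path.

6

27: root
32: right child of 27 (depth 1)
18: left child of 27 (depth 1)
26: right child of 18 (depth 2)
13: left child of 18 (depth 2)
23: left child of 26 (depth 3)
6: left child of 13 (depth 3)
57: right child of 32 (depth 2)
10: right child of 6 (depth 4)
50: left child of 57 (depth 3)
42: left child of 50 (depth 4)
47: right child of 42 (depth 5)
30: left child of 32 (depth 2)
9: left child of 10 (depth 5)
1: left child of 6 (depth 4)
61: right child of 57 (depth 3)
43: left child of 47 (depth 6)

The deepest node is 43 at depth 6.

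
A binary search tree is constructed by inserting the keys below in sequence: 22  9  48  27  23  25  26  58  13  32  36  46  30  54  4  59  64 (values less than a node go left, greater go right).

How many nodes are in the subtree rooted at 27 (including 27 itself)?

Insert 22: tree is empty, so 22 becomes the root.
Insert 9: 9 < 22 → go left. Place as left child of 22.
Insert 48: 48 > 22 → go right. Place as right child of 22.
Insert 27: 27 > 22 → go right; 27 < 48 → go left. Place as left child of 48.
Insert 23: 23 > 22 → go right; 23 < 48 → go left; 23 < 27 → go left. Place as left child of 27.
Insert 25: 25 > 22 → go right; 25 < 48 → go left; 25 < 27 → go left; 25 > 23 → go right. Place as right child of 23.
Insert 26: 26 > 22 → go right; 26 < 48 → go left; 26 < 27 → go left; 26 > 23 → go right; 26 > 25 → go right. Place as right child of 25.
Insert 58: 58 > 22 → go right; 58 > 48 → go right. Place as right child of 48.
Insert 13: 13 < 22 → go left; 13 > 9 → go right. Place as right child of 9.
Insert 32: 32 > 22 → go right; 32 < 48 → go left; 32 > 27 → go right. Place as right child of 27.
Insert 36: 36 > 22 → go right; 36 < 48 → go left; 36 > 27 → go right; 36 > 32 → go right. Place as right child of 32.
Insert 46: 46 > 22 → go right; 46 < 48 → go left; 46 > 27 → go right; 46 > 32 → go right; 46 > 36 → go right. Place as right child of 36.
Insert 30: 30 > 22 → go right; 30 < 48 → go left; 30 > 27 → go right; 30 < 32 → go left. Place as left child of 32.
Insert 54: 54 > 22 → go right; 54 > 48 → go right; 54 < 58 → go left. Place as left child of 58.
Insert 4: 4 < 22 → go left; 4 < 9 → go left. Place as left child of 9.
Insert 59: 59 > 22 → go right; 59 > 48 → go right; 59 > 58 → go right. Place as right child of 58.
Insert 64: 64 > 22 → go right; 64 > 48 → go right; 64 > 58 → go right; 64 > 59 → go right. Place as right child of 59.

Subtree rooted at 27 contains: 27, 23, 25, 26, 32, 30, 36, 46 — 8 nodes.

8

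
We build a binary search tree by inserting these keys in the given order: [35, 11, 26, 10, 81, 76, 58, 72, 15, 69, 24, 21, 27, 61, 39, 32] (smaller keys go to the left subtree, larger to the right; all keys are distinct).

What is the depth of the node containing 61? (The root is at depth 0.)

Resulting structure (node: left, right):
  35: L=11, R=81
  11: L=10, R=26
  26: L=15, R=27
  10: L=–, R=–
  81: L=76, R=–
  76: L=58, R=–
  58: L=39, R=72
  72: L=69, R=–
  15: L=–, R=24
  69: L=61, R=–
  24: L=21, R=–
  21: L=–, R=–
  27: L=–, R=32
  61: L=–, R=–
  39: L=–, R=–
  32: L=–, R=–

Path to 61: 35 → 81 → 76 → 58 → 72 → 69 → 61, which is 6 edges.

6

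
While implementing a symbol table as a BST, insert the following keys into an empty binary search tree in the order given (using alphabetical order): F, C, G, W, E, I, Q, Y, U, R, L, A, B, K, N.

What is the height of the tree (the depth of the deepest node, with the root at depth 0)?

Insert F: tree is empty, so F becomes the root.
Insert C: C < F → go left. Place as left child of F.
Insert G: G > F → go right. Place as right child of F.
Insert W: W > F → go right; W > G → go right. Place as right child of G.
Insert E: E < F → go left; E > C → go right. Place as right child of C.
Insert I: I > F → go right; I > G → go right; I < W → go left. Place as left child of W.
Insert Q: Q > F → go right; Q > G → go right; Q < W → go left; Q > I → go right. Place as right child of I.
Insert Y: Y > F → go right; Y > G → go right; Y > W → go right. Place as right child of W.
Insert U: U > F → go right; U > G → go right; U < W → go left; U > I → go right; U > Q → go right. Place as right child of Q.
Insert R: R > F → go right; R > G → go right; R < W → go left; R > I → go right; R > Q → go right; R < U → go left. Place as left child of U.
Insert L: L > F → go right; L > G → go right; L < W → go left; L > I → go right; L < Q → go left. Place as left child of Q.
Insert A: A < F → go left; A < C → go left. Place as left child of C.
Insert B: B < F → go left; B < C → go left; B > A → go right. Place as right child of A.
Insert K: K > F → go right; K > G → go right; K < W → go left; K > I → go right; K < Q → go left; K < L → go left. Place as left child of L.
Insert N: N > F → go right; N > G → go right; N < W → go left; N > I → go right; N < Q → go left; N > L → go right. Place as right child of L.

The deepest node is R at depth 6.

6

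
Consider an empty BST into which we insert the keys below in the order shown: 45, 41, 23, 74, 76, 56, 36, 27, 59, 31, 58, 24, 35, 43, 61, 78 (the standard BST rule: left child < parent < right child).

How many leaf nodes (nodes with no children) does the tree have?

Insert 45: tree is empty, so 45 becomes the root.
Insert 41: 41 < 45 → go left. Place as left child of 45.
Insert 23: 23 < 45 → go left; 23 < 41 → go left. Place as left child of 41.
Insert 74: 74 > 45 → go right. Place as right child of 45.
Insert 76: 76 > 45 → go right; 76 > 74 → go right. Place as right child of 74.
Insert 56: 56 > 45 → go right; 56 < 74 → go left. Place as left child of 74.
Insert 36: 36 < 45 → go left; 36 < 41 → go left; 36 > 23 → go right. Place as right child of 23.
Insert 27: 27 < 45 → go left; 27 < 41 → go left; 27 > 23 → go right; 27 < 36 → go left. Place as left child of 36.
Insert 59: 59 > 45 → go right; 59 < 74 → go left; 59 > 56 → go right. Place as right child of 56.
Insert 31: 31 < 45 → go left; 31 < 41 → go left; 31 > 23 → go right; 31 < 36 → go left; 31 > 27 → go right. Place as right child of 27.
Insert 58: 58 > 45 → go right; 58 < 74 → go left; 58 > 56 → go right; 58 < 59 → go left. Place as left child of 59.
Insert 24: 24 < 45 → go left; 24 < 41 → go left; 24 > 23 → go right; 24 < 36 → go left; 24 < 27 → go left. Place as left child of 27.
Insert 35: 35 < 45 → go left; 35 < 41 → go left; 35 > 23 → go right; 35 < 36 → go left; 35 > 27 → go right; 35 > 31 → go right. Place as right child of 31.
Insert 43: 43 < 45 → go left; 43 > 41 → go right. Place as right child of 41.
Insert 61: 61 > 45 → go right; 61 < 74 → go left; 61 > 56 → go right; 61 > 59 → go right. Place as right child of 59.
Insert 78: 78 > 45 → go right; 78 > 74 → go right; 78 > 76 → go right. Place as right child of 76.

Leaves: 24, 35, 43, 58, 61, 78 — 6 in total.

6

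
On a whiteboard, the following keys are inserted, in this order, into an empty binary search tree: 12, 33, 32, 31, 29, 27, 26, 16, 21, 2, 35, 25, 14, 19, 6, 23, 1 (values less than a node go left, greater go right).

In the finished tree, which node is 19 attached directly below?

21

Insert 12: tree is empty, so 12 becomes the root.
Insert 33: 33 > 12 → go right. Place as right child of 12.
Insert 32: 32 > 12 → go right; 32 < 33 → go left. Place as left child of 33.
Insert 31: 31 > 12 → go right; 31 < 33 → go left; 31 < 32 → go left. Place as left child of 32.
Insert 29: 29 > 12 → go right; 29 < 33 → go left; 29 < 32 → go left; 29 < 31 → go left. Place as left child of 31.
Insert 27: 27 > 12 → go right; 27 < 33 → go left; 27 < 32 → go left; 27 < 31 → go left; 27 < 29 → go left. Place as left child of 29.
Insert 26: 26 > 12 → go right; 26 < 33 → go left; 26 < 32 → go left; 26 < 31 → go left; 26 < 29 → go left; 26 < 27 → go left. Place as left child of 27.
Insert 16: 16 > 12 → go right; 16 < 33 → go left; 16 < 32 → go left; 16 < 31 → go left; 16 < 29 → go left; 16 < 27 → go left; 16 < 26 → go left. Place as left child of 26.
Insert 21: 21 > 12 → go right; 21 < 33 → go left; 21 < 32 → go left; 21 < 31 → go left; 21 < 29 → go left; 21 < 27 → go left; 21 < 26 → go left; 21 > 16 → go right. Place as right child of 16.
Insert 2: 2 < 12 → go left. Place as left child of 12.
Insert 35: 35 > 12 → go right; 35 > 33 → go right. Place as right child of 33.
Insert 25: 25 > 12 → go right; 25 < 33 → go left; 25 < 32 → go left; 25 < 31 → go left; 25 < 29 → go left; 25 < 27 → go left; 25 < 26 → go left; 25 > 16 → go right; 25 > 21 → go right. Place as right child of 21.
Insert 14: 14 > 12 → go right; 14 < 33 → go left; 14 < 32 → go left; 14 < 31 → go left; 14 < 29 → go left; 14 < 27 → go left; 14 < 26 → go left; 14 < 16 → go left. Place as left child of 16.
Insert 19: 19 > 12 → go right; 19 < 33 → go left; 19 < 32 → go left; 19 < 31 → go left; 19 < 29 → go left; 19 < 27 → go left; 19 < 26 → go left; 19 > 16 → go right; 19 < 21 → go left. Place as left child of 21.
Insert 6: 6 < 12 → go left; 6 > 2 → go right. Place as right child of 2.
Insert 23: 23 > 12 → go right; 23 < 33 → go left; 23 < 32 → go left; 23 < 31 → go left; 23 < 29 → go left; 23 < 27 → go left; 23 < 26 → go left; 23 > 16 → go right; 23 > 21 → go right; 23 < 25 → go left. Place as left child of 25.
Insert 1: 1 < 12 → go left; 1 < 2 → go left. Place as left child of 2.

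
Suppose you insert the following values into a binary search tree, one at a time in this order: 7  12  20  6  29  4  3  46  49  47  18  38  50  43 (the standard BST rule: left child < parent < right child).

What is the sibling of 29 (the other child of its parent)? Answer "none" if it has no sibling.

Resulting structure (node: left, right):
  7: L=6, R=12
  12: L=–, R=20
  20: L=18, R=29
  6: L=4, R=–
  29: L=–, R=46
  4: L=3, R=–
  3: L=–, R=–
  46: L=38, R=49
  49: L=47, R=50
  47: L=–, R=–
  18: L=–, R=–
  38: L=–, R=43
  50: L=–, R=–
  43: L=–, R=–

29's parent is 20; the other child of 20 is 18.

18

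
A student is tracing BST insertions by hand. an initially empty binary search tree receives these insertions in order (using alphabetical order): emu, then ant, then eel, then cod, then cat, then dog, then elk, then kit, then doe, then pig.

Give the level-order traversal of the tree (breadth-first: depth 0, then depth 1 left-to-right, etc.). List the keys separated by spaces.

emu: root
ant: left child of emu (depth 1)
eel: right child of ant (depth 2)
cod: left child of eel (depth 3)
cat: left child of cod (depth 4)
dog: right child of cod (depth 4)
elk: right child of eel (depth 3)
kit: right child of emu (depth 1)
doe: left child of dog (depth 5)
pig: right child of kit (depth 2)

emu ant kit eel pig cod elk cat dog doe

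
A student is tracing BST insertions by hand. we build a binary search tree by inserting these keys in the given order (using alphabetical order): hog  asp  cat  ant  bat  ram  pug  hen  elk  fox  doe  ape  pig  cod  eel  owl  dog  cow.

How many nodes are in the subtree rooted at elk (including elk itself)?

hog: root
asp: left child of hog (depth 1)
cat: right child of asp (depth 2)
ant: left child of asp (depth 2)
bat: left child of cat (depth 3)
ram: right child of hog (depth 1)
pug: left child of ram (depth 2)
hen: right child of cat (depth 3)
elk: left child of hen (depth 4)
fox: right child of elk (depth 5)
doe: left child of elk (depth 5)
ape: right child of ant (depth 3)
pig: left child of pug (depth 3)
cod: left child of doe (depth 6)
eel: right child of doe (depth 6)
owl: left child of pig (depth 4)
dog: left child of eel (depth 7)
cow: right child of cod (depth 7)

Subtree rooted at elk contains: elk, doe, cod, cow, eel, dog, fox — 7 nodes.

7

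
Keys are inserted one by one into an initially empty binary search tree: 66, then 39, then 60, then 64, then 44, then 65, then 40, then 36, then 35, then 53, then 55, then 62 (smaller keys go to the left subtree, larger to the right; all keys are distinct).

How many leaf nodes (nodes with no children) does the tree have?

5

66: root
39: left child of 66 (depth 1)
60: right child of 39 (depth 2)
64: right child of 60 (depth 3)
44: left child of 60 (depth 3)
65: right child of 64 (depth 4)
40: left child of 44 (depth 4)
36: left child of 39 (depth 2)
35: left child of 36 (depth 3)
53: right child of 44 (depth 4)
55: right child of 53 (depth 5)
62: left child of 64 (depth 4)

Leaves: 35, 40, 55, 62, 65 — 5 in total.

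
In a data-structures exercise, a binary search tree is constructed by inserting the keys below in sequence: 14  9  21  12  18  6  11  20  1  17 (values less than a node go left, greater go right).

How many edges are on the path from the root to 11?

Resulting structure (node: left, right):
  14: L=9, R=21
  9: L=6, R=12
  21: L=18, R=–
  12: L=11, R=–
  18: L=17, R=20
  6: L=1, R=–
  11: L=–, R=–
  20: L=–, R=–
  1: L=–, R=–
  17: L=–, R=–

Path to 11: 14 → 9 → 12 → 11, which is 3 edges.

3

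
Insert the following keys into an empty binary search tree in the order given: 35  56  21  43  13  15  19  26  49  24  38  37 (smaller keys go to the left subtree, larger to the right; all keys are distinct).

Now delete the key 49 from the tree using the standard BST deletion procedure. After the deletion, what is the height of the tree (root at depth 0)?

Insert 35: tree is empty, so 35 becomes the root.
Insert 56: 56 > 35 → go right. Place as right child of 35.
Insert 21: 21 < 35 → go left. Place as left child of 35.
Insert 43: 43 > 35 → go right; 43 < 56 → go left. Place as left child of 56.
Insert 13: 13 < 35 → go left; 13 < 21 → go left. Place as left child of 21.
Insert 15: 15 < 35 → go left; 15 < 21 → go left; 15 > 13 → go right. Place as right child of 13.
Insert 19: 19 < 35 → go left; 19 < 21 → go left; 19 > 13 → go right; 19 > 15 → go right. Place as right child of 15.
Insert 26: 26 < 35 → go left; 26 > 21 → go right. Place as right child of 21.
Insert 49: 49 > 35 → go right; 49 < 56 → go left; 49 > 43 → go right. Place as right child of 43.
Insert 24: 24 < 35 → go left; 24 > 21 → go right; 24 < 26 → go left. Place as left child of 26.
Insert 38: 38 > 35 → go right; 38 < 56 → go left; 38 < 43 → go left. Place as left child of 43.
Insert 37: 37 > 35 → go right; 37 < 56 → go left; 37 < 43 → go left; 37 < 38 → go left. Place as left child of 38.

Delete 49 (at most one child — splice it out).
After deletion, deepest node is 19 at depth 4.

4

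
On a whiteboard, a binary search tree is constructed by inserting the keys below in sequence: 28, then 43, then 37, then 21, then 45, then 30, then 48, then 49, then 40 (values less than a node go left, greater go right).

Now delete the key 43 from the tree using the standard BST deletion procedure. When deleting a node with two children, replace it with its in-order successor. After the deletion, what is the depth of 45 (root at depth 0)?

1

Insert 28: tree is empty, so 28 becomes the root.
Insert 43: 43 > 28 → go right. Place as right child of 28.
Insert 37: 37 > 28 → go right; 37 < 43 → go left. Place as left child of 43.
Insert 21: 21 < 28 → go left. Place as left child of 28.
Insert 45: 45 > 28 → go right; 45 > 43 → go right. Place as right child of 43.
Insert 30: 30 > 28 → go right; 30 < 43 → go left; 30 < 37 → go left. Place as left child of 37.
Insert 48: 48 > 28 → go right; 48 > 43 → go right; 48 > 45 → go right. Place as right child of 45.
Insert 49: 49 > 28 → go right; 49 > 43 → go right; 49 > 45 → go right; 49 > 48 → go right. Place as right child of 48.
Insert 40: 40 > 28 → go right; 40 < 43 → go left; 40 > 37 → go right. Place as right child of 37.

Delete 43 (two children — replace with in-order successor).
After deletion, path to 45: 28 → 45.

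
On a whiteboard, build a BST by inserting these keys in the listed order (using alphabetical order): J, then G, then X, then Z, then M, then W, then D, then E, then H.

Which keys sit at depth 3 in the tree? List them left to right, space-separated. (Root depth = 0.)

J: root
G: left child of J (depth 1)
X: right child of J (depth 1)
Z: right child of X (depth 2)
M: left child of X (depth 2)
W: right child of M (depth 3)
D: left child of G (depth 2)
E: right child of D (depth 3)
H: right child of G (depth 2)

E W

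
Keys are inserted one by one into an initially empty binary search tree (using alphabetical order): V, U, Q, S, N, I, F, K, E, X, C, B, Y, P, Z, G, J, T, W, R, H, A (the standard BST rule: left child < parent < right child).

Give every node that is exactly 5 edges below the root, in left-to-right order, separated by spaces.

V: root
U: left child of V (depth 1)
Q: left child of U (depth 2)
S: right child of Q (depth 3)
N: left child of Q (depth 3)
I: left child of N (depth 4)
F: left child of I (depth 5)
K: right child of I (depth 5)
E: left child of F (depth 6)
X: right child of V (depth 1)
C: left child of E (depth 7)
B: left child of C (depth 8)
Y: right child of X (depth 2)
P: right child of N (depth 4)
Z: right child of Y (depth 3)
G: right child of F (depth 6)
J: left child of K (depth 6)
T: right child of S (depth 4)
W: left child of X (depth 2)
R: left child of S (depth 4)
H: right child of G (depth 7)
A: left child of B (depth 9)

F K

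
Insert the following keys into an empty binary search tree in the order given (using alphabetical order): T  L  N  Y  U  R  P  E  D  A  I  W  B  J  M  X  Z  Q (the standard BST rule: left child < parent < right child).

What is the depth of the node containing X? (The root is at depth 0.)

Insert T: tree is empty, so T becomes the root.
Insert L: L < T → go left. Place as left child of T.
Insert N: N < T → go left; N > L → go right. Place as right child of L.
Insert Y: Y > T → go right. Place as right child of T.
Insert U: U > T → go right; U < Y → go left. Place as left child of Y.
Insert R: R < T → go left; R > L → go right; R > N → go right. Place as right child of N.
Insert P: P < T → go left; P > L → go right; P > N → go right; P < R → go left. Place as left child of R.
Insert E: E < T → go left; E < L → go left. Place as left child of L.
Insert D: D < T → go left; D < L → go left; D < E → go left. Place as left child of E.
Insert A: A < T → go left; A < L → go left; A < E → go left; A < D → go left. Place as left child of D.
Insert I: I < T → go left; I < L → go left; I > E → go right. Place as right child of E.
Insert W: W > T → go right; W < Y → go left; W > U → go right. Place as right child of U.
Insert B: B < T → go left; B < L → go left; B < E → go left; B < D → go left; B > A → go right. Place as right child of A.
Insert J: J < T → go left; J < L → go left; J > E → go right; J > I → go right. Place as right child of I.
Insert M: M < T → go left; M > L → go right; M < N → go left. Place as left child of N.
Insert X: X > T → go right; X < Y → go left; X > U → go right; X > W → go right. Place as right child of W.
Insert Z: Z > T → go right; Z > Y → go right. Place as right child of Y.
Insert Q: Q < T → go left; Q > L → go right; Q > N → go right; Q < R → go left; Q > P → go right. Place as right child of P.

Path to X: T → Y → U → W → X, which is 4 edges.

4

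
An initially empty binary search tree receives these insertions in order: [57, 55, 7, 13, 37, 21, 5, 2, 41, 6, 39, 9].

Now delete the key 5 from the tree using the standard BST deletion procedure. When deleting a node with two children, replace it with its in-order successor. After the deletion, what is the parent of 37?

57: root
55: left child of 57 (depth 1)
7: left child of 55 (depth 2)
13: right child of 7 (depth 3)
37: right child of 13 (depth 4)
21: left child of 37 (depth 5)
5: left child of 7 (depth 3)
2: left child of 5 (depth 4)
41: right child of 37 (depth 5)
6: right child of 5 (depth 4)
39: left child of 41 (depth 6)
9: left child of 13 (depth 4)

Delete 5 (two children — replace with in-order successor).
After deletion, 37's parent is 13.

13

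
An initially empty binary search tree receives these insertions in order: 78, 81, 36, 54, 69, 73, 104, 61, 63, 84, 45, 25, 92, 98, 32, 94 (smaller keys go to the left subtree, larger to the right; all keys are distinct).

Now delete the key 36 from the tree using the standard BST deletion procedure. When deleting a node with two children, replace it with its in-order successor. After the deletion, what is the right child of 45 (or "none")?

Insert 78: tree is empty, so 78 becomes the root.
Insert 81: 81 > 78 → go right. Place as right child of 78.
Insert 36: 36 < 78 → go left. Place as left child of 78.
Insert 54: 54 < 78 → go left; 54 > 36 → go right. Place as right child of 36.
Insert 69: 69 < 78 → go left; 69 > 36 → go right; 69 > 54 → go right. Place as right child of 54.
Insert 73: 73 < 78 → go left; 73 > 36 → go right; 73 > 54 → go right; 73 > 69 → go right. Place as right child of 69.
Insert 104: 104 > 78 → go right; 104 > 81 → go right. Place as right child of 81.
Insert 61: 61 < 78 → go left; 61 > 36 → go right; 61 > 54 → go right; 61 < 69 → go left. Place as left child of 69.
Insert 63: 63 < 78 → go left; 63 > 36 → go right; 63 > 54 → go right; 63 < 69 → go left; 63 > 61 → go right. Place as right child of 61.
Insert 84: 84 > 78 → go right; 84 > 81 → go right; 84 < 104 → go left. Place as left child of 104.
Insert 45: 45 < 78 → go left; 45 > 36 → go right; 45 < 54 → go left. Place as left child of 54.
Insert 25: 25 < 78 → go left; 25 < 36 → go left. Place as left child of 36.
Insert 92: 92 > 78 → go right; 92 > 81 → go right; 92 < 104 → go left; 92 > 84 → go right. Place as right child of 84.
Insert 98: 98 > 78 → go right; 98 > 81 → go right; 98 < 104 → go left; 98 > 84 → go right; 98 > 92 → go right. Place as right child of 92.
Insert 32: 32 < 78 → go left; 32 < 36 → go left; 32 > 25 → go right. Place as right child of 25.
Insert 94: 94 > 78 → go right; 94 > 81 → go right; 94 < 104 → go left; 94 > 84 → go right; 94 > 92 → go right; 94 < 98 → go left. Place as left child of 98.

Delete 36 (two children — replace with in-order successor).
After deletion, 45's right child: 54.

54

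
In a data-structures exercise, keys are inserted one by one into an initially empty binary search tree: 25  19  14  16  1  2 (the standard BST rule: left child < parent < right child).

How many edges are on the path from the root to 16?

Resulting structure (node: left, right):
  25: L=19, R=–
  19: L=14, R=–
  14: L=1, R=16
  16: L=–, R=–
  1: L=–, R=2
  2: L=–, R=–

Path to 16: 25 → 19 → 14 → 16, which is 3 edges.

3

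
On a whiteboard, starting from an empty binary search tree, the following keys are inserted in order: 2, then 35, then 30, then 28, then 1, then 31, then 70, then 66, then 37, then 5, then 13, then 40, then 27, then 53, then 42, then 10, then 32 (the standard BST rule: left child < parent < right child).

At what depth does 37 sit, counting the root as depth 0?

4

2: root
35: right child of 2 (depth 1)
30: left child of 35 (depth 2)
28: left child of 30 (depth 3)
1: left child of 2 (depth 1)
31: right child of 30 (depth 3)
70: right child of 35 (depth 2)
66: left child of 70 (depth 3)
37: left child of 66 (depth 4)
5: left child of 28 (depth 4)
13: right child of 5 (depth 5)
40: right child of 37 (depth 5)
27: right child of 13 (depth 6)
53: right child of 40 (depth 6)
42: left child of 53 (depth 7)
10: left child of 13 (depth 6)
32: right child of 31 (depth 4)

Path to 37: 2 → 35 → 70 → 66 → 37, which is 4 edges.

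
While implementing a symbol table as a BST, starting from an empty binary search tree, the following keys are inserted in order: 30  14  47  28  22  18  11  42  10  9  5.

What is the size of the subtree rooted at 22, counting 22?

2

30: root
14: left child of 30 (depth 1)
47: right child of 30 (depth 1)
28: right child of 14 (depth 2)
22: left child of 28 (depth 3)
18: left child of 22 (depth 4)
11: left child of 14 (depth 2)
42: left child of 47 (depth 2)
10: left child of 11 (depth 3)
9: left child of 10 (depth 4)
5: left child of 9 (depth 5)

Subtree rooted at 22 contains: 22, 18 — 2 nodes.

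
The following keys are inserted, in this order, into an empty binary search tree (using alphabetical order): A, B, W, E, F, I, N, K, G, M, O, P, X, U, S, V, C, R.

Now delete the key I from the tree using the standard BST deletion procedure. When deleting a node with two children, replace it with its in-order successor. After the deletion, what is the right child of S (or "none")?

A: root
B: right child of A (depth 1)
W: right child of B (depth 2)
E: left child of W (depth 3)
F: right child of E (depth 4)
I: right child of F (depth 5)
N: right child of I (depth 6)
K: left child of N (depth 7)
G: left child of I (depth 6)
M: right child of K (depth 8)
O: right child of N (depth 7)
P: right child of O (depth 8)
X: right child of W (depth 3)
U: right child of P (depth 9)
S: left child of U (depth 10)
V: right child of U (depth 10)
C: left child of E (depth 4)
R: left child of S (depth 11)

Delete I (two children — replace with in-order successor).
After deletion, S's right child: none.

none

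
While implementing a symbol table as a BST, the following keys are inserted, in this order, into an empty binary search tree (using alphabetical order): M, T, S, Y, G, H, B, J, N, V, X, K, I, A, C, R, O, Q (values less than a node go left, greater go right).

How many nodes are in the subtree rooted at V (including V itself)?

2

Insert M: tree is empty, so M becomes the root.
Insert T: T > M → go right. Place as right child of M.
Insert S: S > M → go right; S < T → go left. Place as left child of T.
Insert Y: Y > M → go right; Y > T → go right. Place as right child of T.
Insert G: G < M → go left. Place as left child of M.
Insert H: H < M → go left; H > G → go right. Place as right child of G.
Insert B: B < M → go left; B < G → go left. Place as left child of G.
Insert J: J < M → go left; J > G → go right; J > H → go right. Place as right child of H.
Insert N: N > M → go right; N < T → go left; N < S → go left. Place as left child of S.
Insert V: V > M → go right; V > T → go right; V < Y → go left. Place as left child of Y.
Insert X: X > M → go right; X > T → go right; X < Y → go left; X > V → go right. Place as right child of V.
Insert K: K < M → go left; K > G → go right; K > H → go right; K > J → go right. Place as right child of J.
Insert I: I < M → go left; I > G → go right; I > H → go right; I < J → go left. Place as left child of J.
Insert A: A < M → go left; A < G → go left; A < B → go left. Place as left child of B.
Insert C: C < M → go left; C < G → go left; C > B → go right. Place as right child of B.
Insert R: R > M → go right; R < T → go left; R < S → go left; R > N → go right. Place as right child of N.
Insert O: O > M → go right; O < T → go left; O < S → go left; O > N → go right; O < R → go left. Place as left child of R.
Insert Q: Q > M → go right; Q < T → go left; Q < S → go left; Q > N → go right; Q < R → go left; Q > O → go right. Place as right child of O.

Subtree rooted at V contains: V, X — 2 nodes.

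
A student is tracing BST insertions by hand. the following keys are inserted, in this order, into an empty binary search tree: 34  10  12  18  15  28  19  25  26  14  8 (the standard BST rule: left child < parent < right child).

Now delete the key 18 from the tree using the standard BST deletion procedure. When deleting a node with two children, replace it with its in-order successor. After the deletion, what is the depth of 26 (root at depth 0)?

6

Insert 34: tree is empty, so 34 becomes the root.
Insert 10: 10 < 34 → go left. Place as left child of 34.
Insert 12: 12 < 34 → go left; 12 > 10 → go right. Place as right child of 10.
Insert 18: 18 < 34 → go left; 18 > 10 → go right; 18 > 12 → go right. Place as right child of 12.
Insert 15: 15 < 34 → go left; 15 > 10 → go right; 15 > 12 → go right; 15 < 18 → go left. Place as left child of 18.
Insert 28: 28 < 34 → go left; 28 > 10 → go right; 28 > 12 → go right; 28 > 18 → go right. Place as right child of 18.
Insert 19: 19 < 34 → go left; 19 > 10 → go right; 19 > 12 → go right; 19 > 18 → go right; 19 < 28 → go left. Place as left child of 28.
Insert 25: 25 < 34 → go left; 25 > 10 → go right; 25 > 12 → go right; 25 > 18 → go right; 25 < 28 → go left; 25 > 19 → go right. Place as right child of 19.
Insert 26: 26 < 34 → go left; 26 > 10 → go right; 26 > 12 → go right; 26 > 18 → go right; 26 < 28 → go left; 26 > 19 → go right; 26 > 25 → go right. Place as right child of 25.
Insert 14: 14 < 34 → go left; 14 > 10 → go right; 14 > 12 → go right; 14 < 18 → go left; 14 < 15 → go left. Place as left child of 15.
Insert 8: 8 < 34 → go left; 8 < 10 → go left. Place as left child of 10.

Delete 18 (two children — replace with in-order successor).
After deletion, path to 26: 34 → 10 → 12 → 19 → 28 → 25 → 26.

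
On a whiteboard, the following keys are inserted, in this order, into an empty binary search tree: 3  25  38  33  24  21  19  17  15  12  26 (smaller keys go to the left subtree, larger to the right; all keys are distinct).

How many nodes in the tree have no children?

3: root
25: right child of 3 (depth 1)
38: right child of 25 (depth 2)
33: left child of 38 (depth 3)
24: left child of 25 (depth 2)
21: left child of 24 (depth 3)
19: left child of 21 (depth 4)
17: left child of 19 (depth 5)
15: left child of 17 (depth 6)
12: left child of 15 (depth 7)
26: left child of 33 (depth 4)

Leaves: 12, 26 — 2 in total.

2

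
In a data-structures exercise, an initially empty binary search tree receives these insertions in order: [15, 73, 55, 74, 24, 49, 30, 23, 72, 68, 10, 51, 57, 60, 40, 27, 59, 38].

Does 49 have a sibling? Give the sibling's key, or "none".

Insert 15: tree is empty, so 15 becomes the root.
Insert 73: 73 > 15 → go right. Place as right child of 15.
Insert 55: 55 > 15 → go right; 55 < 73 → go left. Place as left child of 73.
Insert 74: 74 > 15 → go right; 74 > 73 → go right. Place as right child of 73.
Insert 24: 24 > 15 → go right; 24 < 73 → go left; 24 < 55 → go left. Place as left child of 55.
Insert 49: 49 > 15 → go right; 49 < 73 → go left; 49 < 55 → go left; 49 > 24 → go right. Place as right child of 24.
Insert 30: 30 > 15 → go right; 30 < 73 → go left; 30 < 55 → go left; 30 > 24 → go right; 30 < 49 → go left. Place as left child of 49.
Insert 23: 23 > 15 → go right; 23 < 73 → go left; 23 < 55 → go left; 23 < 24 → go left. Place as left child of 24.
Insert 72: 72 > 15 → go right; 72 < 73 → go left; 72 > 55 → go right. Place as right child of 55.
Insert 68: 68 > 15 → go right; 68 < 73 → go left; 68 > 55 → go right; 68 < 72 → go left. Place as left child of 72.
Insert 10: 10 < 15 → go left. Place as left child of 15.
Insert 51: 51 > 15 → go right; 51 < 73 → go left; 51 < 55 → go left; 51 > 24 → go right; 51 > 49 → go right. Place as right child of 49.
Insert 57: 57 > 15 → go right; 57 < 73 → go left; 57 > 55 → go right; 57 < 72 → go left; 57 < 68 → go left. Place as left child of 68.
Insert 60: 60 > 15 → go right; 60 < 73 → go left; 60 > 55 → go right; 60 < 72 → go left; 60 < 68 → go left; 60 > 57 → go right. Place as right child of 57.
Insert 40: 40 > 15 → go right; 40 < 73 → go left; 40 < 55 → go left; 40 > 24 → go right; 40 < 49 → go left; 40 > 30 → go right. Place as right child of 30.
Insert 27: 27 > 15 → go right; 27 < 73 → go left; 27 < 55 → go left; 27 > 24 → go right; 27 < 49 → go left; 27 < 30 → go left. Place as left child of 30.
Insert 59: 59 > 15 → go right; 59 < 73 → go left; 59 > 55 → go right; 59 < 72 → go left; 59 < 68 → go left; 59 > 57 → go right; 59 < 60 → go left. Place as left child of 60.
Insert 38: 38 > 15 → go right; 38 < 73 → go left; 38 < 55 → go left; 38 > 24 → go right; 38 < 49 → go left; 38 > 30 → go right; 38 < 40 → go left. Place as left child of 40.

49's parent is 24; the other child of 24 is 23.

23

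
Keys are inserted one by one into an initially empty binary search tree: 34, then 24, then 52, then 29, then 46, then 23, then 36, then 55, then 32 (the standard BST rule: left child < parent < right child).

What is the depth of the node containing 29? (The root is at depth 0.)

2

34: root
24: left child of 34 (depth 1)
52: right child of 34 (depth 1)
29: right child of 24 (depth 2)
46: left child of 52 (depth 2)
23: left child of 24 (depth 2)
36: left child of 46 (depth 3)
55: right child of 52 (depth 2)
32: right child of 29 (depth 3)

Path to 29: 34 → 24 → 29, which is 2 edges.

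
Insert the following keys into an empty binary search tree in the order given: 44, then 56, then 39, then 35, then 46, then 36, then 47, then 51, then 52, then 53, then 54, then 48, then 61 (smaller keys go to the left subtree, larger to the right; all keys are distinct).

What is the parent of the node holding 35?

39

Insert 44: tree is empty, so 44 becomes the root.
Insert 56: 56 > 44 → go right. Place as right child of 44.
Insert 39: 39 < 44 → go left. Place as left child of 44.
Insert 35: 35 < 44 → go left; 35 < 39 → go left. Place as left child of 39.
Insert 46: 46 > 44 → go right; 46 < 56 → go left. Place as left child of 56.
Insert 36: 36 < 44 → go left; 36 < 39 → go left; 36 > 35 → go right. Place as right child of 35.
Insert 47: 47 > 44 → go right; 47 < 56 → go left; 47 > 46 → go right. Place as right child of 46.
Insert 51: 51 > 44 → go right; 51 < 56 → go left; 51 > 46 → go right; 51 > 47 → go right. Place as right child of 47.
Insert 52: 52 > 44 → go right; 52 < 56 → go left; 52 > 46 → go right; 52 > 47 → go right; 52 > 51 → go right. Place as right child of 51.
Insert 53: 53 > 44 → go right; 53 < 56 → go left; 53 > 46 → go right; 53 > 47 → go right; 53 > 51 → go right; 53 > 52 → go right. Place as right child of 52.
Insert 54: 54 > 44 → go right; 54 < 56 → go left; 54 > 46 → go right; 54 > 47 → go right; 54 > 51 → go right; 54 > 52 → go right; 54 > 53 → go right. Place as right child of 53.
Insert 48: 48 > 44 → go right; 48 < 56 → go left; 48 > 46 → go right; 48 > 47 → go right; 48 < 51 → go left. Place as left child of 51.
Insert 61: 61 > 44 → go right; 61 > 56 → go right. Place as right child of 56.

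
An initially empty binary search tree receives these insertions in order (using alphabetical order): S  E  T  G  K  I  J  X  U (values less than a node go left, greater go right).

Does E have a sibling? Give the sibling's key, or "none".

T

S: root
E: left child of S (depth 1)
T: right child of S (depth 1)
G: right child of E (depth 2)
K: right child of G (depth 3)
I: left child of K (depth 4)
J: right child of I (depth 5)
X: right child of T (depth 2)
U: left child of X (depth 3)

E's parent is S; the other child of S is T.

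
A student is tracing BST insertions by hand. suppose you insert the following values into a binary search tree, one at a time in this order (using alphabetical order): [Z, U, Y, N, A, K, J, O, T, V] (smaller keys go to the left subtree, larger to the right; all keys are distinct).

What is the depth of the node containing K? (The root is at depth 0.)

4

Z: root
U: left child of Z (depth 1)
Y: right child of U (depth 2)
N: left child of U (depth 2)
A: left child of N (depth 3)
K: right child of A (depth 4)
J: left child of K (depth 5)
O: right child of N (depth 3)
T: right child of O (depth 4)
V: left child of Y (depth 3)

Path to K: Z → U → N → A → K, which is 4 edges.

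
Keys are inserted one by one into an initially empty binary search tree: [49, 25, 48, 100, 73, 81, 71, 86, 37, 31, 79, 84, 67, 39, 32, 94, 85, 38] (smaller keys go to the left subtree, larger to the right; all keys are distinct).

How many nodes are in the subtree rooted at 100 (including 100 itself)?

10

Insert 49: tree is empty, so 49 becomes the root.
Insert 25: 25 < 49 → go left. Place as left child of 49.
Insert 48: 48 < 49 → go left; 48 > 25 → go right. Place as right child of 25.
Insert 100: 100 > 49 → go right. Place as right child of 49.
Insert 73: 73 > 49 → go right; 73 < 100 → go left. Place as left child of 100.
Insert 81: 81 > 49 → go right; 81 < 100 → go left; 81 > 73 → go right. Place as right child of 73.
Insert 71: 71 > 49 → go right; 71 < 100 → go left; 71 < 73 → go left. Place as left child of 73.
Insert 86: 86 > 49 → go right; 86 < 100 → go left; 86 > 73 → go right; 86 > 81 → go right. Place as right child of 81.
Insert 37: 37 < 49 → go left; 37 > 25 → go right; 37 < 48 → go left. Place as left child of 48.
Insert 31: 31 < 49 → go left; 31 > 25 → go right; 31 < 48 → go left; 31 < 37 → go left. Place as left child of 37.
Insert 79: 79 > 49 → go right; 79 < 100 → go left; 79 > 73 → go right; 79 < 81 → go left. Place as left child of 81.
Insert 84: 84 > 49 → go right; 84 < 100 → go left; 84 > 73 → go right; 84 > 81 → go right; 84 < 86 → go left. Place as left child of 86.
Insert 67: 67 > 49 → go right; 67 < 100 → go left; 67 < 73 → go left; 67 < 71 → go left. Place as left child of 71.
Insert 39: 39 < 49 → go left; 39 > 25 → go right; 39 < 48 → go left; 39 > 37 → go right. Place as right child of 37.
Insert 32: 32 < 49 → go left; 32 > 25 → go right; 32 < 48 → go left; 32 < 37 → go left; 32 > 31 → go right. Place as right child of 31.
Insert 94: 94 > 49 → go right; 94 < 100 → go left; 94 > 73 → go right; 94 > 81 → go right; 94 > 86 → go right. Place as right child of 86.
Insert 85: 85 > 49 → go right; 85 < 100 → go left; 85 > 73 → go right; 85 > 81 → go right; 85 < 86 → go left; 85 > 84 → go right. Place as right child of 84.
Insert 38: 38 < 49 → go left; 38 > 25 → go right; 38 < 48 → go left; 38 > 37 → go right; 38 < 39 → go left. Place as left child of 39.

Subtree rooted at 100 contains: 100, 73, 71, 67, 81, 79, 86, 84, 85, 94 — 10 nodes.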